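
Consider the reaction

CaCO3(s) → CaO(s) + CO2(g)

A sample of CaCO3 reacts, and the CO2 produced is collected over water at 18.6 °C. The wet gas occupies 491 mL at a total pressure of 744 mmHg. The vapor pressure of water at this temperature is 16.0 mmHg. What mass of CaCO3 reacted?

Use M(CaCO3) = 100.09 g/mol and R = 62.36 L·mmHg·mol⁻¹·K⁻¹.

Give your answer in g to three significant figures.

1.97 g

P(CO2) = 744 − 16.0 = 728.0 mmHg
n(CO2) = PV/RT = (728.0 × 0.4910) / (62.36 × 291.75) = 0.01965 mol
n(CaCO3) = (1/1) × 0.01965 = 0.01965 mol
m(CaCO3) = 0.01965 × 100.09 = 1.967 g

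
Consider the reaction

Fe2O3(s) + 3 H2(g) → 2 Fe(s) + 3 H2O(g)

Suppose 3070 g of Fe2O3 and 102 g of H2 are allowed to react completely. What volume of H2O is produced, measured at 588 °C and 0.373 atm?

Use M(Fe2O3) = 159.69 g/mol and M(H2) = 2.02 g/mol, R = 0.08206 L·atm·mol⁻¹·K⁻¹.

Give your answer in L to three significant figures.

n(Fe2O3) = 3070 / 159.69 = 19.22 mol
n(H2) = 102 / 2.02 = 50.50 mol
For 19.22 mol Fe2O3, stoichiometry requires (3/1) × 19.22 = 57.66 mol H2; 50.50 mol is available, so H2 is limiting.
n(H2O) = (3/3) × 50.50 = 50.50 mol
V(H2O) = nRT/P = 50.50 × 0.08206 × 861.15 / 0.373 = 9567 L

9570 L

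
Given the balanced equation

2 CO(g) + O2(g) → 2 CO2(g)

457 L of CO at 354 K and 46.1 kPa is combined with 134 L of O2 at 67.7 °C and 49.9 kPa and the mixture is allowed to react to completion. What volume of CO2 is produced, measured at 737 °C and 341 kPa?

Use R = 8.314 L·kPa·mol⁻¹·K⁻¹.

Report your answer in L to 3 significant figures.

n(CO) = PV/RT = (46.1 × 457) / (8.314 × 354) = 7.158 mol
n(O2) = PV/RT = (49.9 × 134) / (8.314 × 340.85) = 2.360 mol
For 7.158 mol CO, stoichiometry requires (1/2) × 7.158 = 3.579 mol O2; 2.360 mol is available, so O2 is limiting.
n(CO2) = (2/1) × 2.360 = 4.720 mol
V(CO2) = nRT/P = 4.720 × 8.314 × 1010.15 / 341 = 116.2 L

116 L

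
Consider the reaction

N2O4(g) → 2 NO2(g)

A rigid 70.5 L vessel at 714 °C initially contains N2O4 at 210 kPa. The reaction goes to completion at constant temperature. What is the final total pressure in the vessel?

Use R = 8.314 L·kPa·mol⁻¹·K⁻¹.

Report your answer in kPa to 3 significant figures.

At constant T and V, P ∝ n(gas): 1 mol gas → 2 mol gas.
P_final = (2/1) × 210 = 420.0 kPa

420 kPa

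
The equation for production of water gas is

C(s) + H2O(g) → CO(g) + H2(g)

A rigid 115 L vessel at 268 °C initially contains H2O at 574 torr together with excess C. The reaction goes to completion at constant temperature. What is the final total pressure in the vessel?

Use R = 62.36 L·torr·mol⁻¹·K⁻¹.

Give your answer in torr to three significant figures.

Since T and V are fixed, P_final/P_initial = n_final/n_initial = 2/1.
P_final = (2/1) × 574 = 1148 torr

1150 torr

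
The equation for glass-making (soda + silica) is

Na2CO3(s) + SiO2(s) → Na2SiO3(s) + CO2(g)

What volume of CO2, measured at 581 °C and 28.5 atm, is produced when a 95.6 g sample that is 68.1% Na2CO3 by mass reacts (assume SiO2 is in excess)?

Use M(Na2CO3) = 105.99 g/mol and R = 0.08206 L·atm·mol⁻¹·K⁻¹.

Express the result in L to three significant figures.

1.51 L

mass of Na2CO3 = 95.6 × 68.1/100 = 65.10 g
n(Na2CO3) = 65.10 / 105.99 = 0.6142 mol
n(CO2) = (1/1) × 0.6142 = 0.6142 mol
V = nRT/P = 0.6142 × 0.08206 × 854.15 / 28.5 = 1.511 L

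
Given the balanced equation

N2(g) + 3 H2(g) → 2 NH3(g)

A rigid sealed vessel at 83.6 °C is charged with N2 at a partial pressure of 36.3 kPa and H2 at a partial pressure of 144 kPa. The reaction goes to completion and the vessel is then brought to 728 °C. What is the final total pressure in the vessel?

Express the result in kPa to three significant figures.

With V and T fixed, P_i ∝ n_i, so the mole ratios apply directly to partial pressures at 83.6 °C.
P(H2) required for 36.3 kPa of N2 = (3/1) × 36.3 = 108.9 kPa; available 144 kPa, so N2 is limiting.
P(H2) remaining = 144 − (3/1) × 36.3 = 35.10 kPa
P(gaseous products) = (2)/1 × 36.3 = 72.60 kPa
P_total at 83.6 °C = 35.10 + 72.60 = 107.7 kPa
Scaling to 728 °C: P = 107.7 × 1001.15/356.75 = 302.2 kPa

302 kPa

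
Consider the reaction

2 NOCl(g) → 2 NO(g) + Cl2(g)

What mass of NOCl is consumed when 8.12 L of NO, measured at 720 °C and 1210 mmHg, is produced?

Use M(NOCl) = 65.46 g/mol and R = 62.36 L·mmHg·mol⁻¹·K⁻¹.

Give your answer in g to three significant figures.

10.4 g

n(NO) = PV/RT = (1210 × 8.12) / (62.36 × 993.15) = 0.1586 mol
n(NOCl) = (2/2) × 0.1586 = 0.1586 mol
m(NOCl) = 0.1586 × 65.46 = 10.38 g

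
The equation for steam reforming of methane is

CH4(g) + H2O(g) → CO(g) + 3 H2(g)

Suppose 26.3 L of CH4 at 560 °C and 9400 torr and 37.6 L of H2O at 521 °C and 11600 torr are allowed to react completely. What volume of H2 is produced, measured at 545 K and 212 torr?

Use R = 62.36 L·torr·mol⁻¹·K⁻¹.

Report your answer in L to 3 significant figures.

n(CH4) = PV/RT = (9400 × 26.3) / (62.36 × 833.15) = 4.758 mol
n(H2O) = PV/RT = (11600 × 37.6) / (62.36 × 794.15) = 8.807 mol
For 4.758 mol CH4, stoichiometry requires (1/1) × 4.758 = 4.758 mol H2O; 8.807 mol is available, so CH4 is limiting.
n(H2) = (3/1) × 4.758 = 14.27 mol
V(H2) = nRT/P = 14.27 × 62.36 × 545 / 212 = 2288 L

2290 L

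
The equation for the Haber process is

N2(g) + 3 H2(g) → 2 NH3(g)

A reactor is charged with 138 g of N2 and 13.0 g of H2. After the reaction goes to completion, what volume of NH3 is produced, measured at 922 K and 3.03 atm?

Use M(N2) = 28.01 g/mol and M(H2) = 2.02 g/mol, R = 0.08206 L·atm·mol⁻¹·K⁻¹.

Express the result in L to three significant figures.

n(N2) = 138 / 28.01 = 4.927 mol
n(H2) = 13.0 / 2.02 = 6.436 mol
For 4.927 mol N2, stoichiometry requires (3/1) × 4.927 = 14.78 mol H2; 6.436 mol is available, so H2 is limiting.
n(NH3) = (2/3) × 6.436 = 4.291 mol
V(NH3) = nRT/P = 4.291 × 0.08206 × 922 / 3.03 = 107.1 L

107 L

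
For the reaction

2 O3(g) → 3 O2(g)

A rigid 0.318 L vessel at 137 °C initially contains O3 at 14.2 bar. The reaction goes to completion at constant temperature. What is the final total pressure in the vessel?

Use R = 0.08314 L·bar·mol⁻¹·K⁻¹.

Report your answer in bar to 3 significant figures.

At constant T and V, P ∝ n(gas): 2 mol gas → 3 mol gas.
P_final = (3/2) × 14.2 = 21.30 bar

21.3 bar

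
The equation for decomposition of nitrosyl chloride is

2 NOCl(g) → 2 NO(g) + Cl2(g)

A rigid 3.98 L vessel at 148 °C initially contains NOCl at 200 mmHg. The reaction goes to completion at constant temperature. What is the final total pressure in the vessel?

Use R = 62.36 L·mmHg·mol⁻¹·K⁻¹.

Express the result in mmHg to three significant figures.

300 mmHg

At constant T and V, P ∝ n(gas): 2 mol gas → 3 mol gas.
P_final = (3/2) × 200 = 300.0 mmHg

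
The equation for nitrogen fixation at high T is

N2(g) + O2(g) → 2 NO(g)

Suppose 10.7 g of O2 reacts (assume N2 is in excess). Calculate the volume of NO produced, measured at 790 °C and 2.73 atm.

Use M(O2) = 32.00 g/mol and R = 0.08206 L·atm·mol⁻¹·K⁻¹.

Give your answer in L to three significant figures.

n(O2) = 10.70 / 32.00 = 0.3344 mol
n(NO) = (2/1) × 0.3344 = 0.6688 mol
V = nRT/P = 0.6688 × 0.08206 × 1063.15 / 2.73 = 21.37 L

21.4 L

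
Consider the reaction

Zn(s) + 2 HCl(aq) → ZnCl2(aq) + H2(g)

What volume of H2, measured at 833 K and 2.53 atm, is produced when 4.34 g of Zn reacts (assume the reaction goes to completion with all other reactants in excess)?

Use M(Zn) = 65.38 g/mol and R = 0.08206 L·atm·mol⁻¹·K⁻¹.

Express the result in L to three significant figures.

n(Zn) = 4.340 / 65.38 = 0.06638 mol
n(H2) = (1/1) × 0.06638 = 0.06638 mol
V = nRT/P = 0.06638 × 0.08206 × 833 / 2.53 = 1.793 L

1.79 L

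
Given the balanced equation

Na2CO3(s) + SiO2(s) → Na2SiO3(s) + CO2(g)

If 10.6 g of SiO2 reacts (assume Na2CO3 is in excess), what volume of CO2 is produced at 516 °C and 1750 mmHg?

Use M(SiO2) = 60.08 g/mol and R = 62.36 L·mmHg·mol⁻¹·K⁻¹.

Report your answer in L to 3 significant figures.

n(SiO2) = 10.60 / 60.08 = 0.1764 mol
n(CO2) = (1/1) × 0.1764 = 0.1764 mol
V = nRT/P = 0.1764 × 62.36 × 789.15 / 1750 = 4.961 L

4.96 L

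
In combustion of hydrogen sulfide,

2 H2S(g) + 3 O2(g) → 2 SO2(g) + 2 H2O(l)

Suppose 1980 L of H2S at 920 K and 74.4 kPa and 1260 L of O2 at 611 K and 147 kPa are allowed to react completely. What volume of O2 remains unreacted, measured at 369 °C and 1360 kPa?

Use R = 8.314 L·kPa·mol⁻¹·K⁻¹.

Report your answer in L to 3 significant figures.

n(H2S) = PV/RT = (74.4 × 1980) / (8.314 × 920) = 19.26 mol
n(O2) = PV/RT = (147 × 1260) / (8.314 × 611) = 36.46 mol
For 19.26 mol H2S, stoichiometry requires (3/2) × 19.26 = 28.89 mol O2; 36.46 mol is available, so H2S is limiting.
n(O2) consumed = (3/2) × 19.26 = 28.89 mol; remaining = 36.46 − 28.89 = 7.570 mol
V(O2) = nRT/P = 7.570 × 8.314 × 642.15 / 1360 = 29.72 L

29.7 L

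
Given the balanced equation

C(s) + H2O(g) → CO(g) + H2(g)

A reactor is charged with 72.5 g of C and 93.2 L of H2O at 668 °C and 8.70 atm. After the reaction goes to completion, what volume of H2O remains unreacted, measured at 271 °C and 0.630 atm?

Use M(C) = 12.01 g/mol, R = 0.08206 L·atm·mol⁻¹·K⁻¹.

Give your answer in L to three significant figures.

n(C) = 72.5 / 12.01 = 6.037 mol
n(H2O) = PV/RT = (8.70 × 93.2) / (0.08206 × 941.15) = 10.50 mol
For 6.037 mol C, stoichiometry requires (1/1) × 6.037 = 6.037 mol H2O; 10.50 mol is available, so C is limiting.
n(H2O) consumed = (1/1) × 6.037 = 6.037 mol; remaining = 10.50 − 6.037 = 4.463 mol
V(H2O) = nRT/P = 4.463 × 0.08206 × 544.15 / 0.630 = 316.3 L

316 L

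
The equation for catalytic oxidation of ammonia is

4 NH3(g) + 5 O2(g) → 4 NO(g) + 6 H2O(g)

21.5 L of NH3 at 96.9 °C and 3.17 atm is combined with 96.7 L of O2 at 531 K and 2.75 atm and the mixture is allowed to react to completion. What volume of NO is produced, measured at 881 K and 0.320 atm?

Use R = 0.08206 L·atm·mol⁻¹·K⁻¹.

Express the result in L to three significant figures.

n(NH3) = PV/RT = (3.17 × 21.5) / (0.08206 × 370.05) = 2.244 mol
n(O2) = PV/RT = (2.75 × 96.7) / (0.08206 × 531) = 6.103 mol
For 2.244 mol NH3, stoichiometry requires (5/4) × 2.244 = 2.805 mol O2; 6.103 mol is available, so NH3 is limiting.
n(NO) = (4/4) × 2.244 = 2.244 mol
V(NO) = nRT/P = 2.244 × 0.08206 × 881 / 0.320 = 507.0 L

507 L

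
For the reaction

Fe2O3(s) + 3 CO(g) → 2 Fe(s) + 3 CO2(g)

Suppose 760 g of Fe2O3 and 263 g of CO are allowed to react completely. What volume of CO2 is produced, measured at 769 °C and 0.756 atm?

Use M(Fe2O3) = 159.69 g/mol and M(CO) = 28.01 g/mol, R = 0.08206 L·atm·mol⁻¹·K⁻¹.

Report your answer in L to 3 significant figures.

1060 L

n(Fe2O3) = 760 / 159.69 = 4.759 mol
n(CO) = 263 / 28.01 = 9.390 mol
For 4.759 mol Fe2O3, stoichiometry requires (3/1) × 4.759 = 14.28 mol CO; 9.390 mol is available, so CO is limiting.
n(CO2) = (3/3) × 9.390 = 9.390 mol
V(CO2) = nRT/P = 9.390 × 0.08206 × 1042.15 / 0.756 = 1062 L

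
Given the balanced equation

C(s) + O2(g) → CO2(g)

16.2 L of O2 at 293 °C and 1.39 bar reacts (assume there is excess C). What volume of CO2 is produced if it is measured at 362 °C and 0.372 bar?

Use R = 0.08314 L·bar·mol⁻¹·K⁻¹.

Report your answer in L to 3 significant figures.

67.9 L

n(O2) = PV/RT = (1.39 × 16.2) / (0.08314 × 566.15) = 0.4784 mol
n(CO2) = (1/1) × 0.4784 = 0.4784 mol
V = nRT/P = 0.4784 × 0.08314 × 635.15 / 0.372 = 67.91 L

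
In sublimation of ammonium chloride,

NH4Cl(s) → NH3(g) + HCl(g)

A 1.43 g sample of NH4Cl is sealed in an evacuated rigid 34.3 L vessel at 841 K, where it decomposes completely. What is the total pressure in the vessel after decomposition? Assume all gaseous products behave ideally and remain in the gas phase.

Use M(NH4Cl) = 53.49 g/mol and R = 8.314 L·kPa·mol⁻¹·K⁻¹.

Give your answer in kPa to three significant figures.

n(NH4Cl) = 1.43 / 53.49 = 0.02673 mol
n(gas produced) = (2/1) × 0.02673 = 0.05346 mol
P = nRT/V = 0.05346 × 8.314 × 841 / 34.3 = 10.90 kPa

10.9 kPa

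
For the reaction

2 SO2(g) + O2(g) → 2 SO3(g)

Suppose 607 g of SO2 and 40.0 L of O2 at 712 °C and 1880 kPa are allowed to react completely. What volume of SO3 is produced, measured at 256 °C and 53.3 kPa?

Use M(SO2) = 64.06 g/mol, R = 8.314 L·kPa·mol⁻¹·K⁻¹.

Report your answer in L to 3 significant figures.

n(SO2) = 607 / 64.06 = 9.475 mol
n(O2) = PV/RT = (1880 × 40.0) / (8.314 × 985.15) = 9.181 mol
For 9.475 mol SO2, stoichiometry requires (1/2) × 9.475 = 4.737 mol O2; 9.181 mol is available, so SO2 is limiting.
n(SO3) = (2/2) × 9.475 = 9.475 mol
V(SO3) = nRT/P = 9.475 × 8.314 × 529.15 / 53.3 = 782.1 L

782 L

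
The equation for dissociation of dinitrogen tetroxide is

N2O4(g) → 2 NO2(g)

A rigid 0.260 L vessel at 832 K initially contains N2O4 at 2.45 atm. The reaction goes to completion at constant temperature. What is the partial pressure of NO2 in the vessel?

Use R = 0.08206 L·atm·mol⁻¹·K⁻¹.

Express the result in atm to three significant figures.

n(N2O4)₀ = PV/RT = (2.45 × 0.260) / (0.08206 × 832) = 0.009330 mol
n(NO2) = (2/1) × 0.009330 = 0.01866 mol
P(NO2) = nRT/V = 0.01866 × 0.08206 × 832 / 0.260 = 4.900 atm

4.90 atm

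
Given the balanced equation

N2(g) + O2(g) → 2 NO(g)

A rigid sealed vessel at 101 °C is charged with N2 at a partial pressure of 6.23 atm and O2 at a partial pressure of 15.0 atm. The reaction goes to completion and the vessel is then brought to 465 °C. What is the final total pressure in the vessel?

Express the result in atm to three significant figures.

41.9 atm

Because the vessel is rigid and T is held at 101 °C, work the stoichiometry in partial pressures (P_i = n_iRT/V).
P(O2) required for 6.23 atm of N2 = (1/1) × 6.23 = 6.230 atm; available 15.0 atm, so N2 is limiting.
P(O2) remaining = 15.0 − (1/1) × 6.23 = 8.770 atm
P(gaseous products) = (2)/1 × 6.23 = 12.46 atm
P_total at 101 °C = 8.770 + 12.46 = 21.23 atm
Scaling to 465 °C: P = 21.23 × 738.15/374.15 = 41.88 atm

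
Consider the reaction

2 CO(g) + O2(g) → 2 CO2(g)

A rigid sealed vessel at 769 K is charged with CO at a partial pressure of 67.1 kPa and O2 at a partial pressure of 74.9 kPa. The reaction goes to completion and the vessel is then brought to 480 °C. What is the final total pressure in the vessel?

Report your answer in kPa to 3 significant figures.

106 kPa

At constant V, partial pressures at 769 K are proportional to moles, so apply stoichiometry directly to pressures.
P(O2) required for 67.1 kPa of CO = (1/2) × 67.1 = 33.55 kPa; available 74.9 kPa, so CO is limiting.
P(O2) remaining = 74.9 − (1/2) × 67.1 = 41.35 kPa
P(gaseous products) = (2)/2 × 67.1 = 67.10 kPa
P_total at 769 K = 41.35 + 67.10 = 108.4 kPa
Scaling to 480 °C: P = 108.4 × 753.15/769 = 106.2 kPa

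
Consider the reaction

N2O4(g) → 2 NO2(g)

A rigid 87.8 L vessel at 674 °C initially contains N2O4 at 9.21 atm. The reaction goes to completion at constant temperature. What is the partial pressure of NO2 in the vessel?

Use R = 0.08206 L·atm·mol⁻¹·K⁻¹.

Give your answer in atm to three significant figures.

n(N2O4)₀ = PV/RT = (9.21 × 87.8) / (0.08206 × 947.15) = 10.40 mol
n(NO2) = (2/1) × 10.40 = 20.80 mol
P(NO2) = nRT/V = 20.80 × 0.08206 × 947.15 / 87.8 = 18.41 atm

18.4 atm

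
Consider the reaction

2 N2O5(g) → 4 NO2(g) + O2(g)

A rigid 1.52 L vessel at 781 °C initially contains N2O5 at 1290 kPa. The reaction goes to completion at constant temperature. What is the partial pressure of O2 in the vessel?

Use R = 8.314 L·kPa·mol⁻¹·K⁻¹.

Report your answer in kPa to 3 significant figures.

645 kPa

n(N2O5)₀ = PV/RT = (1290 × 1.52) / (8.314 × 1054.15) = 0.2237 mol
n(O2) = (1/2) × 0.2237 = 0.1119 mol
P(O2) = nRT/V = 0.1119 × 8.314 × 1054.15 / 1.52 = 645.2 kPa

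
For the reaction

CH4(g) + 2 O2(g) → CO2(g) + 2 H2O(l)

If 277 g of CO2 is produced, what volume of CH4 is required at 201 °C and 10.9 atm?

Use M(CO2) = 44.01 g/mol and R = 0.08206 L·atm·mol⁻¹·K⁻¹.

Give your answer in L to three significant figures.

22.5 L

n(CO2) = 277.0 / 44.01 = 6.294 mol
n(CH4) = (1/1) × 6.294 = 6.294 mol
V = nRT/P = 6.294 × 0.08206 × 474.15 / 10.9 = 22.47 L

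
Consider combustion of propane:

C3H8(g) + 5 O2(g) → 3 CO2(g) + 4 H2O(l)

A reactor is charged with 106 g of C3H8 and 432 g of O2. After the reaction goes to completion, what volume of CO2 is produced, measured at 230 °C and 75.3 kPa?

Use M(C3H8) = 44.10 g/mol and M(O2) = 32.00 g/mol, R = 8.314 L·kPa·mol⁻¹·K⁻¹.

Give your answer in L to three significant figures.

401 L

n(C3H8) = 106 / 44.10 = 2.404 mol
n(O2) = 432 / 32.00 = 13.50 mol
For 2.404 mol C3H8, stoichiometry requires (5/1) × 2.404 = 12.02 mol O2; 13.50 mol is available, so C3H8 is limiting.
n(CO2) = (3/1) × 2.404 = 7.212 mol
V(CO2) = nRT/P = 7.212 × 8.314 × 503.15 / 75.3 = 400.7 L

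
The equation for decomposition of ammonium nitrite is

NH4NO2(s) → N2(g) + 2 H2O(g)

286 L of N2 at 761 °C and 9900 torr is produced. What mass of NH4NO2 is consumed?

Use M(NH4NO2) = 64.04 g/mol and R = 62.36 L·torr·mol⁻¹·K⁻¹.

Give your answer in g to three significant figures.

2810 g

n(N2) = PV/RT = (9900 × 286) / (62.36 × 1034.15) = 43.90 mol
n(NH4NO2) = (1/1) × 43.90 = 43.90 mol
m(NH4NO2) = 43.90 × 64.04 = 2811 g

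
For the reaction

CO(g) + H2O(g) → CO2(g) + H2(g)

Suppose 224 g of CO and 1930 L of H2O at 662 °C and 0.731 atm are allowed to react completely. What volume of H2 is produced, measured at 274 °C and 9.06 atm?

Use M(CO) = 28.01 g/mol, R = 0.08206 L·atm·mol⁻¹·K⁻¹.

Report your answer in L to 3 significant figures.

n(CO) = 224 / 28.01 = 7.997 mol
n(H2O) = PV/RT = (0.731 × 1930) / (0.08206 × 935.15) = 18.38 mol
For 7.997 mol CO, stoichiometry requires (1/1) × 7.997 = 7.997 mol H2O; 18.38 mol is available, so CO is limiting.
n(H2) = (1/1) × 7.997 = 7.997 mol
V(H2) = nRT/P = 7.997 × 0.08206 × 547.15 / 9.06 = 39.63 L

39.6 L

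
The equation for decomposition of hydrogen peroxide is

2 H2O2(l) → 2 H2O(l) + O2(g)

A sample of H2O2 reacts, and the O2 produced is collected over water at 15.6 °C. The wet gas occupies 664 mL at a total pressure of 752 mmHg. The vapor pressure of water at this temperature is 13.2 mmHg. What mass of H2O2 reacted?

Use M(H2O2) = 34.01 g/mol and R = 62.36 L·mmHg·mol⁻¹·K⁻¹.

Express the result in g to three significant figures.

1.85 g

P(O2) = 752 − 13.2 = 738.8 mmHg
n(O2) = PV/RT = (738.8 × 0.6640) / (62.36 × 288.75) = 0.02724 mol
n(H2O2) = (2/1) × 0.02724 = 0.05448 mol
m(H2O2) = 0.05448 × 34.01 = 1.853 g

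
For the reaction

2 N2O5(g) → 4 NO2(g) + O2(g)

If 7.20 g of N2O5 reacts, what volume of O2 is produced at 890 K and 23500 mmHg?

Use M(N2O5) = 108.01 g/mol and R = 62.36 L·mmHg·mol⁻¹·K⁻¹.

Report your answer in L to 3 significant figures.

n(N2O5) = 7.200 / 108.01 = 0.06666 mol
n(O2) = (1/2) × 0.06666 = 0.03333 mol
V = nRT/P = 0.03333 × 62.36 × 890 / 23500 = 0.07872 L

0.0787 L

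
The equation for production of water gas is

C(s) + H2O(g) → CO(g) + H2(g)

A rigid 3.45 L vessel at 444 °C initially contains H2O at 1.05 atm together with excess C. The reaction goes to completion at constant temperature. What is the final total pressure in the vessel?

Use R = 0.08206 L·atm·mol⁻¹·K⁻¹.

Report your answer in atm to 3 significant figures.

2.10 atm

At constant T and V, P ∝ n(gas): 1 mol gas → 2 mol gas.
P_final = (2/1) × 1.05 = 2.100 atm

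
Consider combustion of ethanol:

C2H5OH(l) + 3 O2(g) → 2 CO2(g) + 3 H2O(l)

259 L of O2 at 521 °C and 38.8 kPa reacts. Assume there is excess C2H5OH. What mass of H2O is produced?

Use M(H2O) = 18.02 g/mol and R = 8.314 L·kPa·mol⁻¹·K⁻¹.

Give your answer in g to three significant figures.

n(O2) = PV/RT = (38.8 × 259) / (8.314 × 794.15) = 1.522 mol
n(H2O) = (3/3) × 1.522 = 1.522 mol
m(H2O) = 1.522 × 18.02 = 27.43 g

27.4 g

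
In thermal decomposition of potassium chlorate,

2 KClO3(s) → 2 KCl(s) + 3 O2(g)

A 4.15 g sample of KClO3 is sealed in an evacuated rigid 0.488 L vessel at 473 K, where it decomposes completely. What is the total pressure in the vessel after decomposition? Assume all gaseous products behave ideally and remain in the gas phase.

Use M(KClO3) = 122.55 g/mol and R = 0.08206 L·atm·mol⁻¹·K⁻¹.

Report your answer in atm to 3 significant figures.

n(KClO3) = 4.15 / 122.55 = 0.03386 mol
n(gas produced) = (3/2) × 0.03386 = 0.05079 mol
P = nRT/V = 0.05079 × 0.08206 × 473 / 0.488 = 4.040 atm

4.04 atm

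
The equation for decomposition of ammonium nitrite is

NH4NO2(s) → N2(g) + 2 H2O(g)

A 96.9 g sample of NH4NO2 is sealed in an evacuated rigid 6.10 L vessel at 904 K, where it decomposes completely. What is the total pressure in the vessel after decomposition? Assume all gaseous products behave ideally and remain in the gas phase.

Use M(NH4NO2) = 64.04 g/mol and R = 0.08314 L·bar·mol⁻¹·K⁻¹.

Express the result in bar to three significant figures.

55.9 bar

n(NH4NO2) = 96.9 / 64.04 = 1.513 mol
n(gas produced) = (3/1) × 1.513 = 4.539 mol
P = nRT/V = 4.539 × 0.08314 × 904 / 6.10 = 55.93 bar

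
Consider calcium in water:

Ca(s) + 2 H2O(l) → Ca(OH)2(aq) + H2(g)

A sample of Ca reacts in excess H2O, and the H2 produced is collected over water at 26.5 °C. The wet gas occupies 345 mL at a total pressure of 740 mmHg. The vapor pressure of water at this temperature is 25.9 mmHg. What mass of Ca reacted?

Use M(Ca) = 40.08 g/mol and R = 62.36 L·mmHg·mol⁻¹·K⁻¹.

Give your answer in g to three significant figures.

0.528 g

P(H2) = 740 − 25.9 = 714.1 mmHg
n(H2) = PV/RT = (714.1 × 0.3450) / (62.36 × 299.65) = 0.01318 mol
n(Ca) = (1/1) × 0.01318 = 0.01318 mol
m(Ca) = 0.01318 × 40.08 = 0.5283 g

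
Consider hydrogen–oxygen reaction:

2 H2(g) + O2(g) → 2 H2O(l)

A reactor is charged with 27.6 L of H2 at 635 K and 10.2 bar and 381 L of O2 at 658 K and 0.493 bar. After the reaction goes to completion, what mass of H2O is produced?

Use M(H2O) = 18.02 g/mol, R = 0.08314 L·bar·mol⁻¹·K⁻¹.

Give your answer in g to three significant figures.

96.1 g

n(H2) = PV/RT = (10.2 × 27.6) / (0.08314 × 635) = 5.332 mol
n(O2) = PV/RT = (0.493 × 381) / (0.08314 × 658) = 3.433 mol
For 5.332 mol H2, stoichiometry requires (1/2) × 5.332 = 2.666 mol O2; 3.433 mol is available, so H2 is limiting.
n(H2O) = (2/2) × 5.332 = 5.332 mol
m(H2O) = 5.332 × 18.02 = 96.08 g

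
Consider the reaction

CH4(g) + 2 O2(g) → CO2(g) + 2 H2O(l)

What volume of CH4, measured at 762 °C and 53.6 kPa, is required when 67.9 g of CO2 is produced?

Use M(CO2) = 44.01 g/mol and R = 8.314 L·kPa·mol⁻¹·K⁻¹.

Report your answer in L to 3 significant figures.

n(CO2) = 67.90 / 44.01 = 1.543 mol
n(CH4) = (1/1) × 1.543 = 1.543 mol
V = nRT/P = 1.543 × 8.314 × 1035.15 / 53.6 = 247.8 L

248 L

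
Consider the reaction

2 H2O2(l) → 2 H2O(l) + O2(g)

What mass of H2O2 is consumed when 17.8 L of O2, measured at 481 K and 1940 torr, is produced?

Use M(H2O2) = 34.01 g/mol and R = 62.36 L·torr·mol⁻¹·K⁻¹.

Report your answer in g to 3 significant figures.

78.3 g

n(O2) = PV/RT = (1940 × 17.8) / (62.36 × 481) = 1.151 mol
n(H2O2) = (2/1) × 1.151 = 2.302 mol
m(H2O2) = 2.302 × 34.01 = 78.29 g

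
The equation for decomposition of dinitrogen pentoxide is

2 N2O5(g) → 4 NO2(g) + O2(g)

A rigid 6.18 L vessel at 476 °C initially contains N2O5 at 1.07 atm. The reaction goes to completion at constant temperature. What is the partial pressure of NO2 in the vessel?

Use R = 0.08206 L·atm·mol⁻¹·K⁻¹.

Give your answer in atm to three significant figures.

2.14 atm

n(N2O5)₀ = PV/RT = (1.07 × 6.18) / (0.08206 × 749.15) = 0.1076 mol
n(NO2) = (4/2) × 0.1076 = 0.2152 mol
P(NO2) = nRT/V = 0.2152 × 0.08206 × 749.15 / 6.18 = 2.141 atm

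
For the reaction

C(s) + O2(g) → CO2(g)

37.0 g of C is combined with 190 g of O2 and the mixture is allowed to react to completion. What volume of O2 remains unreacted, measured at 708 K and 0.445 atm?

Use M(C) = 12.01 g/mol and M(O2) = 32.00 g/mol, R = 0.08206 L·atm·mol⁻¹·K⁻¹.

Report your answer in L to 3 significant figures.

n(C) = 37.0 / 12.01 = 3.081 mol
n(O2) = 190 / 32.00 = 5.938 mol
For 3.081 mol C, stoichiometry requires (1/1) × 3.081 = 3.081 mol O2; 5.938 mol is available, so C is limiting.
n(O2) consumed = (1/1) × 3.081 = 3.081 mol; remaining = 5.938 − 3.081 = 2.857 mol
V(O2) = nRT/P = 2.857 × 0.08206 × 708 / 0.445 = 373.0 L

373 L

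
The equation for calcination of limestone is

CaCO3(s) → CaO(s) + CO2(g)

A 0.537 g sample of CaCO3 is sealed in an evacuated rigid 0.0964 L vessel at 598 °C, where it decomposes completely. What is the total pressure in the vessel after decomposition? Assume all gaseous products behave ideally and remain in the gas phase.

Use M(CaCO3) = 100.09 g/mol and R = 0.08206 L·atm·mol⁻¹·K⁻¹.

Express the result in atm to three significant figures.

n(CaCO3) = 0.537 / 100.09 = 0.005365 mol
n(gas produced) = (1/1) × 0.005365 = 0.005365 mol
P = nRT/V = 0.005365 × 0.08206 × 871.15 / 0.0964 = 3.978 atm

3.98 atm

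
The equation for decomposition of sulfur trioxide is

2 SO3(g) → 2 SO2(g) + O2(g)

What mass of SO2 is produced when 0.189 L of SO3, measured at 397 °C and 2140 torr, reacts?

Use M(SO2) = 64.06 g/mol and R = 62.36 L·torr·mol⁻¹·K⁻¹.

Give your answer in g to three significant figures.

0.620 g

n(SO3) = PV/RT = (2140 × 0.189) / (62.36 × 670.15) = 0.009678 mol
n(SO2) = (2/2) × 0.009678 = 0.009678 mol
m(SO2) = 0.009678 × 64.06 = 0.6200 g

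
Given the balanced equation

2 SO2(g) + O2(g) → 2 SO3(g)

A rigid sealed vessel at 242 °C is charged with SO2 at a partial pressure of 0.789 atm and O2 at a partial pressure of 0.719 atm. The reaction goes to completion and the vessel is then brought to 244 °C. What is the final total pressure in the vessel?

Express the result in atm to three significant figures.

1.12 atm

At constant V, partial pressures at 242 °C are proportional to moles, so apply stoichiometry directly to pressures.
P(O2) required for 0.789 atm of SO2 = (1/2) × 0.789 = 0.3945 atm; available 0.719 atm, so SO2 is limiting.
P(O2) remaining = 0.719 − (1/2) × 0.789 = 0.3245 atm
P(gaseous products) = (2)/2 × 0.789 = 0.7890 atm
P_total at 242 °C = 0.3245 + 0.7890 = 1.114 atm
Scaling to 244 °C: P = 1.114 × 517.15/515.15 = 1.118 atm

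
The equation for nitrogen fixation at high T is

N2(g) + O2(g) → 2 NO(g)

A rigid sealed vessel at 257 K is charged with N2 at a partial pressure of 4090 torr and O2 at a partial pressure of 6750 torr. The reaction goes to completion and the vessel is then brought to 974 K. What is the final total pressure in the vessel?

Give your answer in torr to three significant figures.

With V and T fixed, P_i ∝ n_i, so the mole ratios apply directly to partial pressures at 257 K.
P(O2) required for 4090 torr of N2 = (1/1) × 4090 = 4090 torr; available 6750 torr, so N2 is limiting.
P(O2) remaining = 6750 − (1/1) × 4090 = 2660 torr
P(gaseous products) = (2)/1 × 4090 = 8180 torr
P_total at 257 K = 2660 + 8180 = 10840 torr
Scaling to 974 K: P = 10840 × 974/257 = 41080 torr

41100 torr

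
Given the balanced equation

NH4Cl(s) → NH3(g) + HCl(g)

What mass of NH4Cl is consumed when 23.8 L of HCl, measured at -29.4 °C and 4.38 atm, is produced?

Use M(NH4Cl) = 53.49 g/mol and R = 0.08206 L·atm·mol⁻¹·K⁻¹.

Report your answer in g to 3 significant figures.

n(HCl) = PV/RT = (4.38 × 23.8) / (0.08206 × 243.75) = 5.212 mol
n(NH4Cl) = (1/1) × 5.212 = 5.212 mol
m(NH4Cl) = 5.212 × 53.49 = 278.8 g

279 g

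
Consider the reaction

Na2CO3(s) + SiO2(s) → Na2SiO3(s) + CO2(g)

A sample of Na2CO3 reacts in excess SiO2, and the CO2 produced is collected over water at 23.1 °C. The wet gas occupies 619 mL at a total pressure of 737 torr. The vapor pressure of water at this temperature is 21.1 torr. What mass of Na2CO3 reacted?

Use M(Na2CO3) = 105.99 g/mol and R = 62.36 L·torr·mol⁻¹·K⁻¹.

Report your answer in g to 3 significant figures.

P(CO2) = 737 − 21.1 = 715.9 torr
n(CO2) = PV/RT = (715.9 × 0.6190) / (62.36 × 296.25) = 0.02399 mol
n(Na2CO3) = (1/1) × 0.02399 = 0.02399 mol
m(Na2CO3) = 0.02399 × 105.99 = 2.543 g

2.54 g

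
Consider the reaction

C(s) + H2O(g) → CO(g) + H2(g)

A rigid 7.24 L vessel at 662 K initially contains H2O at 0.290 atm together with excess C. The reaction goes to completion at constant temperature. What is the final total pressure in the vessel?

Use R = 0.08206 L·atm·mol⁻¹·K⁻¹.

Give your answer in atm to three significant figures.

Rigid vessel, constant T ⇒ P scales with total gas moles (1 → 2).
P_final = (2/1) × 0.290 = 0.5800 atm

0.580 atm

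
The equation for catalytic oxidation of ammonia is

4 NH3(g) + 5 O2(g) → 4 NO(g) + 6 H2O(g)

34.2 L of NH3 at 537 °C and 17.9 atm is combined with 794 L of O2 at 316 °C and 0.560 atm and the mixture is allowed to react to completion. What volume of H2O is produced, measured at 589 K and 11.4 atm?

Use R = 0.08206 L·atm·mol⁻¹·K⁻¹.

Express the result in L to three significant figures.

46.8 L

n(NH3) = PV/RT = (17.9 × 34.2) / (0.08206 × 810.15) = 9.208 mol
n(O2) = PV/RT = (0.560 × 794) / (0.08206 × 589.15) = 9.197 mol
For 9.208 mol NH3, stoichiometry requires (5/4) × 9.208 = 11.51 mol O2; 9.197 mol is available, so O2 is limiting.
n(H2O) = (6/5) × 9.197 = 11.04 mol
V(H2O) = nRT/P = 11.04 × 0.08206 × 589 / 11.4 = 46.81 L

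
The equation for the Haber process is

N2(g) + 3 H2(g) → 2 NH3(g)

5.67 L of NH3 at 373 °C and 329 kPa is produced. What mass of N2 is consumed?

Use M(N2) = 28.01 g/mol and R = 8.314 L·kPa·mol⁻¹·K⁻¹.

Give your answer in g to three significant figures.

4.86 g

n(NH3) = PV/RT = (329 × 5.67) / (8.314 × 646.15) = 0.3472 mol
n(N2) = (1/2) × 0.3472 = 0.1736 mol
m(N2) = 0.1736 × 28.01 = 4.863 g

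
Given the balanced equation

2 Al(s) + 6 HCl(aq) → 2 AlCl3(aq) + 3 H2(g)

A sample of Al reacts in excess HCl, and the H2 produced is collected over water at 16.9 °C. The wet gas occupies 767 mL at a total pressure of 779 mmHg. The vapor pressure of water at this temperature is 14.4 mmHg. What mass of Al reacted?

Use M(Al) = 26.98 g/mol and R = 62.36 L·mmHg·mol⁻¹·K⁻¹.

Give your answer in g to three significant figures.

P(H2) = 779 − 14.4 = 764.6 mmHg
n(H2) = PV/RT = (764.6 × 0.7670) / (62.36 × 290.05) = 0.03242 mol
n(Al) = (2/3) × 0.03242 = 0.02161 mol
m(Al) = 0.02161 × 26.98 = 0.5830 g

0.583 g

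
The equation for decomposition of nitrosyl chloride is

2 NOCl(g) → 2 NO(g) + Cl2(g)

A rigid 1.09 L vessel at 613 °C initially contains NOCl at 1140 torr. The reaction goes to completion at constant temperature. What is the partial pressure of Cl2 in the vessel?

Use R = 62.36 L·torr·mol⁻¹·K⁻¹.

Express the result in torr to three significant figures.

n(NOCl)₀ = PV/RT = (1140 × 1.09) / (62.36 × 886.15) = 0.02249 mol
n(Cl2) = (1/2) × 0.02249 = 0.01124 mol
P(Cl2) = nRT/V = 0.01124 × 62.36 × 886.15 / 1.09 = 569.8 torr

570 torr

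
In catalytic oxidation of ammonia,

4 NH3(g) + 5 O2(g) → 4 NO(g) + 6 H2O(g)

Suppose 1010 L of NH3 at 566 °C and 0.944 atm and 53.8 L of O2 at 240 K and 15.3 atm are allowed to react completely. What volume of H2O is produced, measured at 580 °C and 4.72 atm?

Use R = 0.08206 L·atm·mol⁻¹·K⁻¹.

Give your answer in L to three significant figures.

308 L

n(NH3) = PV/RT = (0.944 × 1010) / (0.08206 × 839.15) = 13.85 mol
n(O2) = PV/RT = (15.3 × 53.8) / (0.08206 × 240) = 41.80 mol
For 13.85 mol NH3, stoichiometry requires (5/4) × 13.85 = 17.31 mol O2; 41.80 mol is available, so NH3 is limiting.
n(H2O) = (6/4) × 13.85 = 20.77 mol
V(H2O) = nRT/P = 20.77 × 0.08206 × 853.15 / 4.72 = 308.1 L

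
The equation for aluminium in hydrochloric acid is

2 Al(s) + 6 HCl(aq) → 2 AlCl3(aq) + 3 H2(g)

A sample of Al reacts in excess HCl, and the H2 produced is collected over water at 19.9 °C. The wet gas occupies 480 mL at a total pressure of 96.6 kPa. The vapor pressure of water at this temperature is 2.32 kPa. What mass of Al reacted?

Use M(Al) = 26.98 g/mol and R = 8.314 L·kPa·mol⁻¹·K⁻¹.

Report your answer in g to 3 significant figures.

P(H2) = 96.6 − 2.32 = 94.28 kPa
n(H2) = PV/RT = (94.28 × 0.4800) / (8.314 × 293.05) = 0.01857 mol
n(Al) = (2/3) × 0.01857 = 0.01238 mol
m(Al) = 0.01238 × 26.98 = 0.3340 g

0.334 g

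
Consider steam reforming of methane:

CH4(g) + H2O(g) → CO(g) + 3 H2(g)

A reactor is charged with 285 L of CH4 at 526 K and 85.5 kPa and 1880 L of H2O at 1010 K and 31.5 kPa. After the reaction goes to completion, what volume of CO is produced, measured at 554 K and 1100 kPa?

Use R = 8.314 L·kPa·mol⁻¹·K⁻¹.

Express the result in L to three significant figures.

n(CH4) = PV/RT = (85.5 × 285) / (8.314 × 526) = 5.572 mol
n(H2O) = PV/RT = (31.5 × 1880) / (8.314 × 1010) = 7.052 mol
For 5.572 mol CH4, stoichiometry requires (1/1) × 5.572 = 5.572 mol H2O; 7.052 mol is available, so CH4 is limiting.
n(CO) = (1/1) × 5.572 = 5.572 mol
V(CO) = nRT/P = 5.572 × 8.314 × 554 / 1100 = 23.33 L

23.3 L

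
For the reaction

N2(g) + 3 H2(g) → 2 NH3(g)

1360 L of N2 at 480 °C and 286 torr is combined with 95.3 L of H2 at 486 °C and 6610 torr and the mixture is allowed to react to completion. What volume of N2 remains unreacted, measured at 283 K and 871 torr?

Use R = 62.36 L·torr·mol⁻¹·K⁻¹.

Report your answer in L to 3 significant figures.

77.9 L

n(N2) = PV/RT = (286 × 1360) / (62.36 × 753.15) = 8.282 mol
n(H2) = PV/RT = (6610 × 95.3) / (62.36 × 759.15) = 13.31 mol
For 8.282 mol N2, stoichiometry requires (3/1) × 8.282 = 24.85 mol H2; 13.31 mol is available, so H2 is limiting.
n(N2) consumed = (1/3) × 13.31 = 4.437 mol; remaining = 8.282 − 4.437 = 3.845 mol
V(N2) = nRT/P = 3.845 × 62.36 × 283 / 871 = 77.91 L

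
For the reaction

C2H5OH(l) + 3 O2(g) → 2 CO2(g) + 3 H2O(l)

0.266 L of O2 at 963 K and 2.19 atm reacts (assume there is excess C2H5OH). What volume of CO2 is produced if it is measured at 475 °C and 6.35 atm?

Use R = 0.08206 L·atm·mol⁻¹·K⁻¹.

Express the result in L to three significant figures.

0.0475 L

n(O2) = PV/RT = (2.19 × 0.266) / (0.08206 × 963) = 0.007372 mol
n(CO2) = (2/3) × 0.007372 = 0.004915 mol
V = nRT/P = 0.004915 × 0.08206 × 748.15 / 6.35 = 0.04752 L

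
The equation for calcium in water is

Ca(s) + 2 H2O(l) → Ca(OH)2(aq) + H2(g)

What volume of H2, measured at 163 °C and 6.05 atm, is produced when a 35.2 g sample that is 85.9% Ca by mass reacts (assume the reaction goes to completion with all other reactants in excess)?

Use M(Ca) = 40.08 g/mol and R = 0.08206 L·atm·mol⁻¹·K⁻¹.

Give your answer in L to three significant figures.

mass of Ca = 35.2 × 85.9/100 = 30.24 g
n(Ca) = 30.24 / 40.08 = 0.7545 mol
n(H2) = (1/1) × 0.7545 = 0.7545 mol
V = nRT/P = 0.7545 × 0.08206 × 436.15 / 6.05 = 4.463 L

4.46 L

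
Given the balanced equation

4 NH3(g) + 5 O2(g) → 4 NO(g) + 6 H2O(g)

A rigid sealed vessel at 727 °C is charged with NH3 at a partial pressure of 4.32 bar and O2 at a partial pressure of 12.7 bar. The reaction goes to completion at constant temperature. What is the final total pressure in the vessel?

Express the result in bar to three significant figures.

Because the vessel is rigid and T is held at 727 °C, work the stoichiometry in partial pressures (P_i = n_iRT/V).
P(O2) required for 4.32 bar of NH3 = (5/4) × 4.32 = 5.400 bar; available 12.7 bar, so NH3 is limiting.
P(O2) remaining = 12.7 − (5/4) × 4.32 = 7.300 bar
P(gaseous products) = (4+6)/4 × 4.32 = 10.80 bar
P_total at 727 °C = 7.300 + 10.80 = 18.10 bar

18.1 bar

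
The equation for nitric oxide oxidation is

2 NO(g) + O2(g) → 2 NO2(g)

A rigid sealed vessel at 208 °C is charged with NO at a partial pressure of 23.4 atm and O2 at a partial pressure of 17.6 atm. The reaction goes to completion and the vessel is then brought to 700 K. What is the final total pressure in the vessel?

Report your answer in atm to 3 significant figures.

42.6 atm

Because the vessel is rigid and T is held at 208 °C, work the stoichiometry in partial pressures (P_i = n_iRT/V).
P(O2) required for 23.4 atm of NO = (1/2) × 23.4 = 11.70 atm; available 17.6 atm, so NO is limiting.
P(O2) remaining = 17.6 − (1/2) × 23.4 = 5.900 atm
P(gaseous products) = (2)/2 × 23.4 = 23.40 atm
P_total at 208 °C = 5.900 + 23.40 = 29.30 atm
Scaling to 700 K: P = 29.30 × 700/481.15 = 42.63 atm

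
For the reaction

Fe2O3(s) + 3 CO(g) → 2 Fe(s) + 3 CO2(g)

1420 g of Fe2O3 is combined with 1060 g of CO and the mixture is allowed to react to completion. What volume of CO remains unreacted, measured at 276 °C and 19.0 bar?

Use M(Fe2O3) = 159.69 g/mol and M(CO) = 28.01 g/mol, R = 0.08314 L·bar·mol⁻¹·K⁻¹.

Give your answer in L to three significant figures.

26.8 L

n(Fe2O3) = 1420 / 159.69 = 8.892 mol
n(CO) = 1060 / 28.01 = 37.84 mol
For 8.892 mol Fe2O3, stoichiometry requires (3/1) × 8.892 = 26.68 mol CO; 37.84 mol is available, so Fe2O3 is limiting.
n(CO) consumed = (3/1) × 8.892 = 26.68 mol; remaining = 37.84 − 26.68 = 11.16 mol
V(CO) = nRT/P = 11.16 × 0.08314 × 549.15 / 19.0 = 26.82 L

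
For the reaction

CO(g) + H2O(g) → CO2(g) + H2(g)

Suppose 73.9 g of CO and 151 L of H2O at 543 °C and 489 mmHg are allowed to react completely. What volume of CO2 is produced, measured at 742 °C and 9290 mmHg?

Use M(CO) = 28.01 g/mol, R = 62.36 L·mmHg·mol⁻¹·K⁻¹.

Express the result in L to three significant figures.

9.89 L

n(CO) = 73.9 / 28.01 = 2.638 mol
n(H2O) = PV/RT = (489 × 151) / (62.36 × 816.15) = 1.451 mol
For 2.638 mol CO, stoichiometry requires (1/1) × 2.638 = 2.638 mol H2O; 1.451 mol is available, so H2O is limiting.
n(CO2) = (1/1) × 1.451 = 1.451 mol
V(CO2) = nRT/P = 1.451 × 62.36 × 1015.15 / 9290 = 9.888 L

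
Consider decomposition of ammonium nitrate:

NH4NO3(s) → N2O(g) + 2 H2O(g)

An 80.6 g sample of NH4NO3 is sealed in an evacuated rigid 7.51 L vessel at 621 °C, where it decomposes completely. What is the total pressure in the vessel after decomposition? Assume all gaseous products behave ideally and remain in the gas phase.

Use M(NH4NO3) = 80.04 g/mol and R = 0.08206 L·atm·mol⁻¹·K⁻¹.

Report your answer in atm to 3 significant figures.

29.5 atm

n(NH4NO3) = 80.6 / 80.04 = 1.007 mol
n(gas produced) = (3/1) × 1.007 = 3.021 mol
P = nRT/V = 3.021 × 0.08206 × 894.15 / 7.51 = 29.52 atm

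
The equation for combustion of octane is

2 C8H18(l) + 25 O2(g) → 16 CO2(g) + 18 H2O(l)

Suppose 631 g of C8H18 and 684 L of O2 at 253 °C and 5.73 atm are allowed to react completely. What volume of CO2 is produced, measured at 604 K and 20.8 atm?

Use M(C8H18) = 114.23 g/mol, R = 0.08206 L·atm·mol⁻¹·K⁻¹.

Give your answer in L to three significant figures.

105 L

n(C8H18) = 631 / 114.23 = 5.524 mol
n(O2) = PV/RT = (5.73 × 684) / (0.08206 × 526.15) = 90.78 mol
For 5.524 mol C8H18, stoichiometry requires (25/2) × 5.524 = 69.05 mol O2; 90.78 mol is available, so C8H18 is limiting.
n(CO2) = (16/2) × 5.524 = 44.19 mol
V(CO2) = nRT/P = 44.19 × 0.08206 × 604 / 20.8 = 105.3 L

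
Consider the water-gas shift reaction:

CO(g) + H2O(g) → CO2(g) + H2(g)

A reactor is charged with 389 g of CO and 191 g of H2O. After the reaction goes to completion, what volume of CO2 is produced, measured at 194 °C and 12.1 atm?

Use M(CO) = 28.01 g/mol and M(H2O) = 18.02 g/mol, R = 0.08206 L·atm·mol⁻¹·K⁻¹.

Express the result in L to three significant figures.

n(CO) = 389 / 28.01 = 13.89 mol
n(H2O) = 191 / 18.02 = 10.60 mol
For 13.89 mol CO, stoichiometry requires (1/1) × 13.89 = 13.89 mol H2O; 10.60 mol is available, so H2O is limiting.
n(CO2) = (1/1) × 10.60 = 10.60 mol
V(CO2) = nRT/P = 10.60 × 0.08206 × 467.15 / 12.1 = 33.58 L

33.6 L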